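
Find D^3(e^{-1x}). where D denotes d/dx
- e^{- x}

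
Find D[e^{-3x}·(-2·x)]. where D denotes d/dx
2 \left(3 x - 1\right) e^{- 3 x}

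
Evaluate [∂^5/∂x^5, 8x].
40\frac{d^{4}}{dx^{4}}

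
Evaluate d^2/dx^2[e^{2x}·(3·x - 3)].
12 x e^{2 x}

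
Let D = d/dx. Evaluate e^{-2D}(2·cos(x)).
2 \cos{\left(x - 2 \right)}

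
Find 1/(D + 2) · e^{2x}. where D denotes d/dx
\frac{e^{2 x}}{4}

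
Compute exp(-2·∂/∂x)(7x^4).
7 x^{4} - 56 x^{3} + 168 x^{2} - 224 x + 112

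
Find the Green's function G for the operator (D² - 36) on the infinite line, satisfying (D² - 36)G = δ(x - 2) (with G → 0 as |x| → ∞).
-\frac{e^{-6|x - 2|}}{12}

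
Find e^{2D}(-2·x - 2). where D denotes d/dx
- 2 x - 6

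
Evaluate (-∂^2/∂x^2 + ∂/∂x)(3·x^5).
15 x^{3} \left(x - 4\right)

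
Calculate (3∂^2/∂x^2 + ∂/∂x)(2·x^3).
6 x \left(x + 6\right)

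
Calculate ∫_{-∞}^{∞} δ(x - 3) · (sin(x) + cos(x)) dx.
\cos{\left(3 \right)} + \sin{\left(3 \right)}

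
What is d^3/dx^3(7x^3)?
42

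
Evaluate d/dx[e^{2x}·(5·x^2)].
10 x \left(x + 1\right) e^{2 x}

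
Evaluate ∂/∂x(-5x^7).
- 35 x^{6}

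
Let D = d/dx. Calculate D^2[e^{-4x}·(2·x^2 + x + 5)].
4 \left(8 x^{2} - 4 x + 19\right) e^{- 4 x}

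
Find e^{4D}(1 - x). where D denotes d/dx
- x - 3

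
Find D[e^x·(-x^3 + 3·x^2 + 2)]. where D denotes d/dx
\left(- x^{3} + 6 x + 2\right) e^{x}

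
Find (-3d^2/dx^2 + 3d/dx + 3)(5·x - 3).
15 x + 6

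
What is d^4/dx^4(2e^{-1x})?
2 e^{- x}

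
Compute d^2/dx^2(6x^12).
792 x^{10}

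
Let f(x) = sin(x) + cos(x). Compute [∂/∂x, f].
- \sin{\left(x \right)} + \cos{\left(x \right)}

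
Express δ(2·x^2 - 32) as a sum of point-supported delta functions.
\frac{\delta(x - 4) + \delta(x + 4)}{16}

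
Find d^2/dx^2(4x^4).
48 x^{2}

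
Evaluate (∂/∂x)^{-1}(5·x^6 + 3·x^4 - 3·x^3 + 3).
\frac{5 x^{7}}{7} + \frac{3 x^{5}}{5} - \frac{3 x^{4}}{4} + 3 x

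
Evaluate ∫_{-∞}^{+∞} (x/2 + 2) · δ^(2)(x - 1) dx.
0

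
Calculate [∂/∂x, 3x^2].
6 x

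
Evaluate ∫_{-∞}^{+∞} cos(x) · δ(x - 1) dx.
\cos{\left(1 \right)}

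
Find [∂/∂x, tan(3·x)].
\frac{3}{\cos^{2}{\left(3 x \right)}}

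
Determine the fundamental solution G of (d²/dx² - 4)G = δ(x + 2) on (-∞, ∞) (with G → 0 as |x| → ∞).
-\frac{e^{-2|x + 2|}}{4}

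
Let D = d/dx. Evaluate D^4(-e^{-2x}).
- 16 e^{- 2 x}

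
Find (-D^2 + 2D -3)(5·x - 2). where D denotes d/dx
16 - 15 x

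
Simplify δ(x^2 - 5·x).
\frac{\delta(x - 5) + \delta(x)}{5}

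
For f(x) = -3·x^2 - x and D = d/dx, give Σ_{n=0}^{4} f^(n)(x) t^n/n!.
- 3 t^{2} - t \left(6 x + 1\right) - 3 x^{2} - x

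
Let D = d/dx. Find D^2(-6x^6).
- 180 x^{4}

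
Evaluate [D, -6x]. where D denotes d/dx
-6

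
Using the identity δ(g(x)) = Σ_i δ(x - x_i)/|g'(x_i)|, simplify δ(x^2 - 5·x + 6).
\frac{\delta(x - 3) + \delta(x - 2)}{1}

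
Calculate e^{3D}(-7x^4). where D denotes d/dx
- 7 x^{4} - 84 x^{3} - 378 x^{2} - 756 x - 567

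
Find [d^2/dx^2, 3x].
6\frac{d}{dx}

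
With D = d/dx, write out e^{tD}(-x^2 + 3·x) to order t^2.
- t^{2} - t \left(2 x - 3\right) - x^{2} + 3 x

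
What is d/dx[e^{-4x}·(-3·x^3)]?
x^{2} \left(12 x - 9\right) e^{- 4 x}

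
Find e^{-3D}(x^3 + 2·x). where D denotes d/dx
x^{3} - 9 x^{2} + 29 x - 33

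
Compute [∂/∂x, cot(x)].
- \frac{1}{\sin^{2}{\left(x \right)}}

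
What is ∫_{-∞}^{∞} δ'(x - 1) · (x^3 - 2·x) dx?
-1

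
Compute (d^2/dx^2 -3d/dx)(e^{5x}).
10 e^{5 x}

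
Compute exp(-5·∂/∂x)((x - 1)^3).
x^{3} - 18 x^{2} + 108 x - 216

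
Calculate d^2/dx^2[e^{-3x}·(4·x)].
12 \left(3 x - 2\right) e^{- 3 x}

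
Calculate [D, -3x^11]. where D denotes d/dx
- 33 x^{10}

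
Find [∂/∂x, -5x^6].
- 30 x^{5}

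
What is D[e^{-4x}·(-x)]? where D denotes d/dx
\left(4 x - 1\right) e^{- 4 x}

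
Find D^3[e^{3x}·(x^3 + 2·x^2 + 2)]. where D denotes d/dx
\left(27 x^{3} + 135 x^{2} + 162 x + 96\right) e^{3 x}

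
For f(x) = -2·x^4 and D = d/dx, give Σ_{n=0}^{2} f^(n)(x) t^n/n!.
2 x^{2} \left(- 6 t^{2} - 4 t x - x^{2}\right)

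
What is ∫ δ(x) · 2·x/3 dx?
0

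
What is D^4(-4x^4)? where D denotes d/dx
-96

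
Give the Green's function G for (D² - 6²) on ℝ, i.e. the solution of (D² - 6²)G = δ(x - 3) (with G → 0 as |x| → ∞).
-\frac{e^{-6|x - 3|}}{12}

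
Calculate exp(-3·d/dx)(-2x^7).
- 2 x^{7} + 42 x^{6} - 378 x^{5} + 1890 x^{4} - 5670 x^{3} + 10206 x^{2} - 10206 x + 4374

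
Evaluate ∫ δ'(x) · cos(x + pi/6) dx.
\frac{1}{2}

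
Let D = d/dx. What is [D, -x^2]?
- 2 x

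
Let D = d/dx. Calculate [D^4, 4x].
16D^{3}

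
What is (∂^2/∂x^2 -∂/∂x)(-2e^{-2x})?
- 12 e^{- 2 x}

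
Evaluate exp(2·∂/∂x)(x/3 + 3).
\frac{x}{3} + \frac{11}{3}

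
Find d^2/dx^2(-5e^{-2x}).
- 20 e^{- 2 x}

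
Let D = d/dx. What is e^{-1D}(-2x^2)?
- 2 x^{2} + 4 x - 2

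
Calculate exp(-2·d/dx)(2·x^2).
2 x^{2} - 8 x + 8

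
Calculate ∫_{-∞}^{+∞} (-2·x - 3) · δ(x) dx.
-3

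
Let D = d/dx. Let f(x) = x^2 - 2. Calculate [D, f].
2 x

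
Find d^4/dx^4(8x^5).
960 x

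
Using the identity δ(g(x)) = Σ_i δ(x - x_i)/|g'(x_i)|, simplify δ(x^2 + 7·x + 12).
\frac{\delta(x + 4) + \delta(x + 3)}{1}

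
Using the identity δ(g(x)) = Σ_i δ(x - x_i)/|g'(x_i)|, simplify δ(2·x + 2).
\frac{\delta(x + 1)}{2}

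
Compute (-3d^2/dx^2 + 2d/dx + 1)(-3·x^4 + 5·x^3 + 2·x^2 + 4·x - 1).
- 3 x^{4} - 19 x^{3} + 140 x^{2} - 78 x - 5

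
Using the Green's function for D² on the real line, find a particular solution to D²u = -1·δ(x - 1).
-\frac{|x - 1|}{2}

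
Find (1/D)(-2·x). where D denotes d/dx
- x^{2}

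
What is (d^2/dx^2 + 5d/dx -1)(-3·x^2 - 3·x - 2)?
3 x^{2} - 27 x - 19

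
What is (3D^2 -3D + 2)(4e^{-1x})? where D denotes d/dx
32 e^{- x}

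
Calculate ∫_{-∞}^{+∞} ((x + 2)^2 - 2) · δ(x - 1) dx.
7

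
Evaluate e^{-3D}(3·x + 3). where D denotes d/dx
3 x - 6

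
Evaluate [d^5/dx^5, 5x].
25\frac{d^{4}}{dx^{4}}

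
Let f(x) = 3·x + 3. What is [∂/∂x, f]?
3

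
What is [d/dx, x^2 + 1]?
2 x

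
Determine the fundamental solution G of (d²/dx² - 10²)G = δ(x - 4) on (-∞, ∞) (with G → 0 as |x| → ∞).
-\frac{e^{-10|x - 4|}}{20}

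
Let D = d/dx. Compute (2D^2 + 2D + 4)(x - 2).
4 x - 6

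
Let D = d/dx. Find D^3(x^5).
60 x^{2}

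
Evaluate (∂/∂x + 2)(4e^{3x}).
20 e^{3 x}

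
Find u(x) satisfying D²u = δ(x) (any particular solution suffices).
\frac{|x|}{2}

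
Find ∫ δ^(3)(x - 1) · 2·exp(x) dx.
- 2 e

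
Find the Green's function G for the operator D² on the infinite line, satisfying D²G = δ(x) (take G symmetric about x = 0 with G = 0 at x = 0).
\frac{|x|}{2}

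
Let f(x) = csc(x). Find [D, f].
- \cot{\left(x \right)} \csc{\left(x \right)}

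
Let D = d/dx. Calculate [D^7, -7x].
-49D^{6}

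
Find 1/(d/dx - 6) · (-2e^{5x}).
2 e^{5 x}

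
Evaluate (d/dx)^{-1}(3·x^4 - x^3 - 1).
\frac{3 x^{5}}{5} - \frac{x^{4}}{4} - x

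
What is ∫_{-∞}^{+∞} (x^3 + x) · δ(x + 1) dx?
-2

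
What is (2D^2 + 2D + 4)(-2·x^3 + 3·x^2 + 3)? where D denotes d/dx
- 8 x^{3} - 12 x + 24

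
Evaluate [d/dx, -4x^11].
- 44 x^{10}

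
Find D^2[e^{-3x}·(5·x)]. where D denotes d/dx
15 \left(3 x - 2\right) e^{- 3 x}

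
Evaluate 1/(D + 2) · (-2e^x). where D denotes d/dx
- \frac{2 e^{x}}{3}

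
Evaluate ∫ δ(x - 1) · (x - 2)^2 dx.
1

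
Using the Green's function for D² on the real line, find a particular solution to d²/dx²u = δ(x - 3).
\frac{|x - 3|}{2}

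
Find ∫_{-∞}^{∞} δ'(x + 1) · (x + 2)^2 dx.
-2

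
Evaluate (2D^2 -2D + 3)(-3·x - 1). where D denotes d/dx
3 - 9 x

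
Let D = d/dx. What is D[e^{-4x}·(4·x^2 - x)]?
\left(- 16 x^{2} + 12 x - 1\right) e^{- 4 x}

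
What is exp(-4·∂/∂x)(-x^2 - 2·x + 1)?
- x^{2} + 6 x - 7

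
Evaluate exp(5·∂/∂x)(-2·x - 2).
- 2 x - 12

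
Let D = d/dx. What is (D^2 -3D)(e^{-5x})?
40 e^{- 5 x}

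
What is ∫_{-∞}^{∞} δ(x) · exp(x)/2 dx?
\frac{1}{2}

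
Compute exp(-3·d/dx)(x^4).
x^{4} - 12 x^{3} + 54 x^{2} - 108 x + 81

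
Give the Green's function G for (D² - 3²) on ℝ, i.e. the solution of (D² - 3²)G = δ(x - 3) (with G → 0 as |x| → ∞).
-\frac{e^{-3|x - 3|}}{6}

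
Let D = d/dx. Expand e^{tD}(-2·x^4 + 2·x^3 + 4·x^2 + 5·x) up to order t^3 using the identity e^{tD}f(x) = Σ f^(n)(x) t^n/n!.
t^{3} \left(2 - 8 x\right) + t^{2} \left(- 12 x^{2} + 6 x + 4\right) + t \left(- 8 x^{3} + 6 x^{2} + 8 x + 5\right) - 2 x^{4} + 2 x^{3} + 4 x^{2} + 5 x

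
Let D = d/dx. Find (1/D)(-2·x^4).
- \frac{2 x^{5}}{5}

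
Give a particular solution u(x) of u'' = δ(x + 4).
\frac{|x + 4|}{2}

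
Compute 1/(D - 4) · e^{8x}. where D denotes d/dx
\frac{e^{8 x}}{4}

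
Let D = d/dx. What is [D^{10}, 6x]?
60D^{9}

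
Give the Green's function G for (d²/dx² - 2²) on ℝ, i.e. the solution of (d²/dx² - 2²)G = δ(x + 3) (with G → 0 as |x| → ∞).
-\frac{e^{-2|x + 3|}}{4}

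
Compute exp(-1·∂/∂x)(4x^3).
4 x^{3} - 12 x^{2} + 12 x - 4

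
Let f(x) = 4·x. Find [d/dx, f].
4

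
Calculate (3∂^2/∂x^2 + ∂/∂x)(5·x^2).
10 x + 30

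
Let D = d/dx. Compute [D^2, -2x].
-4D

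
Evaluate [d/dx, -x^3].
- 3 x^{2}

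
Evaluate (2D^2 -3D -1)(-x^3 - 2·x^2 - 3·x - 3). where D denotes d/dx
x^{3} + 11 x^{2} + 3 x + 4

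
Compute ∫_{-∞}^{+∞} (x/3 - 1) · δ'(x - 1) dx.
- \frac{1}{3}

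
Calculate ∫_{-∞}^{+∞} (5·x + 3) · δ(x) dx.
3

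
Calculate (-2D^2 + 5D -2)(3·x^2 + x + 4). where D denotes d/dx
- 6 x^{2} + 28 x - 15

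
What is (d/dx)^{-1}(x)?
\frac{x^{2}}{2}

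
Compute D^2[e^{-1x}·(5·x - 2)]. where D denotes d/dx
\left(5 x - 12\right) e^{- x}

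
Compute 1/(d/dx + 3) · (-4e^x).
- e^{x}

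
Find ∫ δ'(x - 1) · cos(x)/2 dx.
\frac{\sin{\left(1 \right)}}{2}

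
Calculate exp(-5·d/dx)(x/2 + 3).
\frac{x}{2} + \frac{1}{2}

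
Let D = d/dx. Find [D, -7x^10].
- 70 x^{9}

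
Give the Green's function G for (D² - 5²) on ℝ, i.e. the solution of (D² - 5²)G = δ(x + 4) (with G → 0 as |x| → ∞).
-\frac{e^{-5|x + 4|}}{10}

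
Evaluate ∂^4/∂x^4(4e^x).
4 e^{x}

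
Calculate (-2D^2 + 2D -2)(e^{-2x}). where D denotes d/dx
- 14 e^{- 2 x}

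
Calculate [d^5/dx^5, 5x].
25\frac{d^{4}}{dx^{4}}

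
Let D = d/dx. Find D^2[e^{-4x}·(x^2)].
2 \left(8 x^{2} - 8 x + 1\right) e^{- 4 x}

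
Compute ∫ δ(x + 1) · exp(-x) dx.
e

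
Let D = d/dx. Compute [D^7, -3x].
-21D^{6}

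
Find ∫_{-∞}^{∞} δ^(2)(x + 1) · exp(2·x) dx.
\frac{4}{e^{2}}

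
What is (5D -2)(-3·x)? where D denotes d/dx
6 x - 15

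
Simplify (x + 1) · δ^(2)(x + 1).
-2\delta'(x + 1)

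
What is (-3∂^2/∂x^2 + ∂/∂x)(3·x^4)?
12 x^{2} \left(x - 9\right)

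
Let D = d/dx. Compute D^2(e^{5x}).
25 e^{5 x}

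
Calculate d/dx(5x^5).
25 x^{4}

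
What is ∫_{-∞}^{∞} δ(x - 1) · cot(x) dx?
\cot{\left(1 \right)}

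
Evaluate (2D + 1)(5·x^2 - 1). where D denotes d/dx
5 x^{2} + 20 x - 1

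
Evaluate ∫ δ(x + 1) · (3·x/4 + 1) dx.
\frac{1}{4}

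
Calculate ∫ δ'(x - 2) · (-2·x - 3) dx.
2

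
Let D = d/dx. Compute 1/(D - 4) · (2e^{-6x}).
- \frac{e^{- 6 x}}{5}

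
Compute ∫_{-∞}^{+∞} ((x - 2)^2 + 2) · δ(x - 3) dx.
3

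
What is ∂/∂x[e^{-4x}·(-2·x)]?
2 \left(4 x - 1\right) e^{- 4 x}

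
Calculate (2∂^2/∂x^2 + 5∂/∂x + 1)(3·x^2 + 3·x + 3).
3 x^{2} + 33 x + 30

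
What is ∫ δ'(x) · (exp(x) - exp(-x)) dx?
-2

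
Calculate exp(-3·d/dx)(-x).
3 - x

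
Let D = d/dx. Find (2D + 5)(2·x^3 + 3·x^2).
x \left(10 x^{2} + 27 x + 12\right)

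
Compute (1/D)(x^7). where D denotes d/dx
\frac{x^{8}}{8}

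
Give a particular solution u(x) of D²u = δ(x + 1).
\frac{|x + 1|}{2}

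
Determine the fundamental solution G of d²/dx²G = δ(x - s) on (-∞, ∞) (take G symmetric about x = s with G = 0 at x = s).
\frac{|x - s|}{2}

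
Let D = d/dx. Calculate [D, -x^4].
- 4 x^{3}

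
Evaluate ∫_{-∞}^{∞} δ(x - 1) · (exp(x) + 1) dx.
1 + e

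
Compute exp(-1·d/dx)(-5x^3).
- 5 x^{3} + 15 x^{2} - 15 x + 5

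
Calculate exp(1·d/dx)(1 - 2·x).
- 2 x - 1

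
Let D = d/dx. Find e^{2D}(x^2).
x^{2} + 4 x + 4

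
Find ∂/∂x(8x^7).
56 x^{6}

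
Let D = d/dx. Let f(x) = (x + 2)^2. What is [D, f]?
2 x + 4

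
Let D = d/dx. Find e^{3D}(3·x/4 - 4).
\frac{3 x}{4} - \frac{7}{4}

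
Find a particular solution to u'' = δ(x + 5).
\frac{|x + 5|}{2}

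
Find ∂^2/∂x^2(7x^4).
84 x^{2}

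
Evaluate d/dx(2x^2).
4 x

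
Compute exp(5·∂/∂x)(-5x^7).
- 5 x^{7} - 175 x^{6} - 2625 x^{5} - 21875 x^{4} - 109375 x^{3} - 328125 x^{2} - 546875 x - 390625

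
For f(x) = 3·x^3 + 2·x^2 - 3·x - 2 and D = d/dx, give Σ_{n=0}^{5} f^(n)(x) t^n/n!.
3 t^{3} + t^{2} \left(9 x + 2\right) + t \left(9 x^{2} + 4 x - 3\right) + 3 x^{3} + 2 x^{2} - 3 x - 2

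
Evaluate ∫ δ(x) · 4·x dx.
0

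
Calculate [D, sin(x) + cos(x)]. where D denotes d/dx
- \sin{\left(x \right)} + \cos{\left(x \right)}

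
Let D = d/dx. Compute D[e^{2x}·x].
\left(2 x + 1\right) e^{2 x}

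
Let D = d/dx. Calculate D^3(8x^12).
10560 x^{9}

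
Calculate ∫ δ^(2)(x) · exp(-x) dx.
1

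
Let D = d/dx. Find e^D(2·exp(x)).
2 e^{x + 1}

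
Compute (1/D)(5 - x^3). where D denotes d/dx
- \frac{x^{4}}{4} + 5 x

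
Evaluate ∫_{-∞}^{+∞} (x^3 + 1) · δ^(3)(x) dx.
-6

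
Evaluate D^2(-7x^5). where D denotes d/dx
- 140 x^{3}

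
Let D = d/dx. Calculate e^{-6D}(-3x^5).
- 3 x^{5} + 90 x^{4} - 1080 x^{3} + 6480 x^{2} - 19440 x + 23328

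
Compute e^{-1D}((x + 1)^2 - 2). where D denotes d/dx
x^{2} - 2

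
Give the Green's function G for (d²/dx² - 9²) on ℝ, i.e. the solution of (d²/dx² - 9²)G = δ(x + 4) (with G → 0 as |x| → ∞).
-\frac{e^{-9|x + 4|}}{18}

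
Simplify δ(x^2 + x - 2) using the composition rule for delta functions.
\frac{\delta(x - 1) + \delta(x + 2)}{3}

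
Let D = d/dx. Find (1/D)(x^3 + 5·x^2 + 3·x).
\frac{x^{4}}{4} + \frac{5 x^{3}}{3} + \frac{3 x^{2}}{2}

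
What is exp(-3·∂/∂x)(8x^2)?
8 x^{2} - 48 x + 72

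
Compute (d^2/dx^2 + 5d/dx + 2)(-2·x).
- 4 x - 10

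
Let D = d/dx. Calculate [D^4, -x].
-4D^{3}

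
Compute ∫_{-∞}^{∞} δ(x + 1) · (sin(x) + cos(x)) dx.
- \sin{\left(1 \right)} + \cos{\left(1 \right)}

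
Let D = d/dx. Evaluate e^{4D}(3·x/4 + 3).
\frac{3 x}{4} + 6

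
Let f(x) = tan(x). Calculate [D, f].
\frac{1}{\cos^{2}{\left(x \right)}}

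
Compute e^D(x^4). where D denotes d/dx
x^{4} + 4 x^{3} + 6 x^{2} + 4 x + 1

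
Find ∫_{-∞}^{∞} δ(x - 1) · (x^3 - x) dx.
0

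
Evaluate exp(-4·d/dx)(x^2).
x^{2} - 8 x + 16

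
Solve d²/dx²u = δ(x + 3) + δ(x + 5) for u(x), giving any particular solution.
\frac{|x + 3|}{2} + \frac{|x + 5|}{2}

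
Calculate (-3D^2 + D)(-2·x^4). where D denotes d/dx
8 x^{2} \left(9 - x\right)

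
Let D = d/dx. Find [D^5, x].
5D^{4}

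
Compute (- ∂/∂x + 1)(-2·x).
2 - 2 x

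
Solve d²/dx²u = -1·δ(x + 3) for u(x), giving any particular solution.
-\frac{|x + 3|}{2}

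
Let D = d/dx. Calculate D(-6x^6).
- 36 x^{5}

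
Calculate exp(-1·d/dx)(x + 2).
x + 1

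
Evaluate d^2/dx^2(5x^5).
100 x^{3}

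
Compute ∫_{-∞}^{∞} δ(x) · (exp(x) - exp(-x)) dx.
0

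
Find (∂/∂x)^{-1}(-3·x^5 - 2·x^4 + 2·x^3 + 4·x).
- \frac{x^{6}}{2} - \frac{2 x^{5}}{5} + \frac{x^{4}}{2} + 2 x^{2}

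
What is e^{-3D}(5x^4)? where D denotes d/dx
5 x^{4} - 60 x^{3} + 270 x^{2} - 540 x + 405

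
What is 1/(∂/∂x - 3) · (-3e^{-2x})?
\frac{3 e^{- 2 x}}{5}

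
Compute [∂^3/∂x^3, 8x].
24\frac{d^{2}}{dx^{2}}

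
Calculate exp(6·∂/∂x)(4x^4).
4 x^{4} + 96 x^{3} + 864 x^{2} + 3456 x + 5184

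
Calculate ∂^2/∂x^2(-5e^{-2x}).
- 20 e^{- 2 x}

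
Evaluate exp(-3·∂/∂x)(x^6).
x^{6} - 18 x^{5} + 135 x^{4} - 540 x^{3} + 1215 x^{2} - 1458 x + 729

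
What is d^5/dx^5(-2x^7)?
- 5040 x^{2}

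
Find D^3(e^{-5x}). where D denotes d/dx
- 125 e^{- 5 x}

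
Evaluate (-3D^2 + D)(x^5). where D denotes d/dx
5 x^{3} \left(x - 12\right)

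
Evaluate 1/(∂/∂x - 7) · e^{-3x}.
- \frac{e^{- 3 x}}{10}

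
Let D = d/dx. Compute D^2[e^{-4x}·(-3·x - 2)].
8 \left(- 6 x - 1\right) e^{- 4 x}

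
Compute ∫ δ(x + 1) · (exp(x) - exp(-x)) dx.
- 2 \sinh{\left(1 \right)}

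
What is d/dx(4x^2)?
8 x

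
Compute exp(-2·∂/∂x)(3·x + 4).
3 x - 2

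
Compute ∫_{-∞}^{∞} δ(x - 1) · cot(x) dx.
\cot{\left(1 \right)}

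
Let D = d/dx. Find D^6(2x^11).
665280 x^{5}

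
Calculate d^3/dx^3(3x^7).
630 x^{4}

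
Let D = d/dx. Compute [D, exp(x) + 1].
e^{x}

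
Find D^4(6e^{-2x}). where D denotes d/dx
96 e^{- 2 x}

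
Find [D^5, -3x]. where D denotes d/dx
-15D^{4}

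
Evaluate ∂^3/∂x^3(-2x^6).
- 240 x^{3}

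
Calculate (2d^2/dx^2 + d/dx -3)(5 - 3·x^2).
9 x^{2} - 6 x - 27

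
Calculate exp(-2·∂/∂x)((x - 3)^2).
x^{2} - 10 x + 25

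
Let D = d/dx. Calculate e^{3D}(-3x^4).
- 3 x^{4} - 36 x^{3} - 162 x^{2} - 324 x - 243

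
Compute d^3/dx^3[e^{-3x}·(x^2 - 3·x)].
9 \left(- 3 x^{2} + 15 x - 11\right) e^{- 3 x}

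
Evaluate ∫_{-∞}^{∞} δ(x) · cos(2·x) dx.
1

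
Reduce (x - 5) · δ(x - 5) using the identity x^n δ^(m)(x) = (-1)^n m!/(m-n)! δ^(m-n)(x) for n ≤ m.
0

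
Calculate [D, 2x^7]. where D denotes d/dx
14 x^{6}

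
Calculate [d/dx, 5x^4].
20 x^{3}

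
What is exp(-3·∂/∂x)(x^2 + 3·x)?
x \left(x - 3\right)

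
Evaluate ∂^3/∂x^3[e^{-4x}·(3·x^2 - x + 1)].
8 \left(- 24 x^{2} + 44 x - 23\right) e^{- 4 x}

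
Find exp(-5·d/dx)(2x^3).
2 x^{3} - 30 x^{2} + 150 x - 250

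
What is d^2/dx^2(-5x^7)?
- 210 x^{5}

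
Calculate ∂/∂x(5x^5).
25 x^{4}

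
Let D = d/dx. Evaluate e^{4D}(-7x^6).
- 7 x^{6} - 168 x^{5} - 1680 x^{4} - 8960 x^{3} - 26880 x^{2} - 43008 x - 28672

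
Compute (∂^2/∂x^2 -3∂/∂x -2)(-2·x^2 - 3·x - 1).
4 x^{2} + 18 x + 7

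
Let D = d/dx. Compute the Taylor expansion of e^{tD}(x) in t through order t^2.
t + x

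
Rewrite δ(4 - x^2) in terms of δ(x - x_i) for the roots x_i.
\frac{\delta(x - 2) + \delta(x + 2)}{4}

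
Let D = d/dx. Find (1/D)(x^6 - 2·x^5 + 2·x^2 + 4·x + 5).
\frac{x^{7}}{7} - \frac{x^{6}}{3} + \frac{2 x^{3}}{3} + 2 x^{2} + 5 x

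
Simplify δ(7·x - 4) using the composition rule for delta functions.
\frac{\delta(x - 4/7)}{7}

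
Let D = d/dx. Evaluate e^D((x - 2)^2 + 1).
x^{2} - 2 x + 2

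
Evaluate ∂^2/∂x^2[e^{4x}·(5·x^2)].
\left(80 x^{2} + 80 x + 10\right) e^{4 x}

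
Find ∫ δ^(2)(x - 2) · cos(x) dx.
- \cos{\left(2 \right)}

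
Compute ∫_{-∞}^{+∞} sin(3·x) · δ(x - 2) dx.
\sin{\left(6 \right)}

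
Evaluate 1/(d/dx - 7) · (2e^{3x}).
- \frac{e^{3 x}}{2}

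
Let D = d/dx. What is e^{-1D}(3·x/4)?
\frac{3 x}{4} - \frac{3}{4}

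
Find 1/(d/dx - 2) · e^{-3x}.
- \frac{e^{- 3 x}}{5}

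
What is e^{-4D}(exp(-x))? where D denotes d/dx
e^{4 - x}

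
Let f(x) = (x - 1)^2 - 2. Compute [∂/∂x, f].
2 x - 2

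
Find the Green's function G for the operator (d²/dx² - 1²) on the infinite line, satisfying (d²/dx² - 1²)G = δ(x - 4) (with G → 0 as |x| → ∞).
-\frac{e^{-|x - 4|}}{2}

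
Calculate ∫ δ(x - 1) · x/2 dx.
\frac{1}{2}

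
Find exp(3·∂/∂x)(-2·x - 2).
- 2 x - 8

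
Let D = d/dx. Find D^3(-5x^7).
- 1050 x^{4}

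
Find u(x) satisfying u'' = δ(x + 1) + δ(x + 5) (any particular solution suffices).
\frac{|x + 1|}{2} + \frac{|x + 5|}{2}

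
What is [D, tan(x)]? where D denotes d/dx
\frac{1}{\cos^{2}{\left(x \right)}}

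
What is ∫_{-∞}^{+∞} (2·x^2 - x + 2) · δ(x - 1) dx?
3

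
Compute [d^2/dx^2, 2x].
4\frac{d}{dx}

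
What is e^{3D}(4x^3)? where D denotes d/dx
4 x^{3} + 36 x^{2} + 108 x + 108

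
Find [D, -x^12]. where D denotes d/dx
- 12 x^{11}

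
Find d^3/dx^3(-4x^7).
- 840 x^{4}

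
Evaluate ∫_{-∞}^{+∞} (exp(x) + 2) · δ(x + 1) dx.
e^{-1} + 2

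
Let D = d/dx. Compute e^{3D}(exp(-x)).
e^{- x - 3}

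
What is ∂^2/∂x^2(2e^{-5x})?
50 e^{- 5 x}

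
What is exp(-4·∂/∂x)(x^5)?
x^{5} - 20 x^{4} + 160 x^{3} - 640 x^{2} + 1280 x - 1024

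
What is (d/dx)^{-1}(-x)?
- \frac{x^{2}}{2}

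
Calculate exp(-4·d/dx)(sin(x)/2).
\frac{\sin{\left(x - 4 \right)}}{2}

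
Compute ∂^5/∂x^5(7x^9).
105840 x^{4}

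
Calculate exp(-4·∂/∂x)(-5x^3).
- 5 x^{3} + 60 x^{2} - 240 x + 320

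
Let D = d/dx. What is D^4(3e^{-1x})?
3 e^{- x}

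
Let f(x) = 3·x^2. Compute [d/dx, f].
6 x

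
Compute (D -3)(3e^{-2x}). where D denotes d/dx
- 15 e^{- 2 x}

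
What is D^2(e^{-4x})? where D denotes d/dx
16 e^{- 4 x}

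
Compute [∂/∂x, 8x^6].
48 x^{5}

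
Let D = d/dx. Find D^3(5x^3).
30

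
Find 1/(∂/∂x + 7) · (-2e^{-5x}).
- e^{- 5 x}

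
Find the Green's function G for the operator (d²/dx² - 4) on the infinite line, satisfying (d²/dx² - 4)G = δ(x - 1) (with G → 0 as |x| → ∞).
-\frac{e^{-2|x - 1|}}{4}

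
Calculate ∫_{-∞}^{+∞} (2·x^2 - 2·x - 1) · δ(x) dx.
-1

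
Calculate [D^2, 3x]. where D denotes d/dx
6D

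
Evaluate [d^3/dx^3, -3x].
-9\frac{d^{2}}{dx^{2}}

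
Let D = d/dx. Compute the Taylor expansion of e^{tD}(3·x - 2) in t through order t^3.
3 t + 3 x - 2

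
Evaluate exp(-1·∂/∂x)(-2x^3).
- 2 x^{3} + 6 x^{2} - 6 x + 2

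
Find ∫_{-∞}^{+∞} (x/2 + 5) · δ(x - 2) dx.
6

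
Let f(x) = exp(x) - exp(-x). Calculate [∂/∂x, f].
2 \cosh{\left(x \right)}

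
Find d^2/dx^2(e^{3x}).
9 e^{3 x}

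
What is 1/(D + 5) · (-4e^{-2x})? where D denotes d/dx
- \frac{4 e^{- 2 x}}{3}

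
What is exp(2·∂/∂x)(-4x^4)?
- 4 x^{4} - 32 x^{3} - 96 x^{2} - 128 x - 64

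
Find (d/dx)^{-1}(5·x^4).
x^{5}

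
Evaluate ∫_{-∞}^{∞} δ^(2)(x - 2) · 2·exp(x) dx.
2 e^{2}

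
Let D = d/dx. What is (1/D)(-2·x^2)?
- \frac{2 x^{3}}{3}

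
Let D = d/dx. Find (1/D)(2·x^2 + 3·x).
\frac{2 x^{3}}{3} + \frac{3 x^{2}}{2}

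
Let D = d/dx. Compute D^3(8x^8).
2688 x^{5}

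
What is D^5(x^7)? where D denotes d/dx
2520 x^{2}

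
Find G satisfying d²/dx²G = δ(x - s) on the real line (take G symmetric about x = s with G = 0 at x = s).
\frac{|x - s|}{2}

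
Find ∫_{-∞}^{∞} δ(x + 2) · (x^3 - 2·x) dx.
-4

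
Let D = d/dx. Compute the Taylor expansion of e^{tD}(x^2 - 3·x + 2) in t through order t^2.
t^{2} + t \left(2 x - 3\right) + x^{2} - 3 x + 2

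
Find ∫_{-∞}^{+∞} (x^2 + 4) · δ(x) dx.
4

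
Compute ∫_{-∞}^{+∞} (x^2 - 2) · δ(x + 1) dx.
-1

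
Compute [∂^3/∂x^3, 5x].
15\frac{d^{2}}{dx^{2}}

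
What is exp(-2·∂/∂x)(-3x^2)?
- 3 x^{2} + 12 x - 12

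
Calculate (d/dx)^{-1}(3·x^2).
x^{3}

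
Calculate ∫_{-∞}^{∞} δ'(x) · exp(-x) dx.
1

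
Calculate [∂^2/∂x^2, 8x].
16\frac{d}{dx}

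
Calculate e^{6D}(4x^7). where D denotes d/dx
4 x^{7} + 168 x^{6} + 3024 x^{5} + 30240 x^{4} + 181440 x^{3} + 653184 x^{2} + 1306368 x + 1119744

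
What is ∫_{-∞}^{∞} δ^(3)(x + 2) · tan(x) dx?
- 6 \tan^{4}{\left(2 \right)} - 8 \tan^{2}{\left(2 \right)} - 2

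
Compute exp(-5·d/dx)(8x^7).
8 x^{7} - 280 x^{6} + 4200 x^{5} - 35000 x^{4} + 175000 x^{3} - 525000 x^{2} + 875000 x - 625000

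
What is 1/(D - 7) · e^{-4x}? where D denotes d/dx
- \frac{e^{- 4 x}}{11}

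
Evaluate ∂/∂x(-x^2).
- 2 x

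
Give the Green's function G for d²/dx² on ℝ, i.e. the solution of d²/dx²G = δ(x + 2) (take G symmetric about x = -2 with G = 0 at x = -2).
\frac{|x + 2|}{2}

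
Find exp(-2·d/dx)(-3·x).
6 - 3 x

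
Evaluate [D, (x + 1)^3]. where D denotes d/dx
3 \left(x + 1\right)^{2}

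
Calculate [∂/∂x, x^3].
3 x^{2}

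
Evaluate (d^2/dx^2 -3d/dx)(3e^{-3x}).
54 e^{- 3 x}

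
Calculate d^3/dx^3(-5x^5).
- 300 x^{2}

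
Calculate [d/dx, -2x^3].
- 6 x^{2}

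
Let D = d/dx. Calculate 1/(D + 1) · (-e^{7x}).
- \frac{e^{7 x}}{8}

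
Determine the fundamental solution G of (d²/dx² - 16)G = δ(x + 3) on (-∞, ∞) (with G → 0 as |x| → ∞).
-\frac{e^{-4|x + 3|}}{8}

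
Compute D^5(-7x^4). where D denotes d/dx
0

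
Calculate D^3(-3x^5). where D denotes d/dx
- 180 x^{2}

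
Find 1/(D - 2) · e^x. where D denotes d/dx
- e^{x}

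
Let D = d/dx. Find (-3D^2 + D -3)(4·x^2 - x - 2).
- 12 x^{2} + 11 x - 19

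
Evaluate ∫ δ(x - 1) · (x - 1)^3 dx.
0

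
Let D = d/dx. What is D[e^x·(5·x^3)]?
5 x^{2} \left(x + 3\right) e^{x}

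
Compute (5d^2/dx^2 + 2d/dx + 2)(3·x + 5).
6 x + 16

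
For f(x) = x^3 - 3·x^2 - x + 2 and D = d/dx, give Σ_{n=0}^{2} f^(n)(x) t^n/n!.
3 t^{2} \left(x - 1\right) - t \left(- 3 x^{2} + 6 x + 1\right) + x^{3} - 3 x^{2} - x + 2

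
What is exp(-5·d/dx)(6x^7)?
6 x^{7} - 210 x^{6} + 3150 x^{5} - 26250 x^{4} + 131250 x^{3} - 393750 x^{2} + 656250 x - 468750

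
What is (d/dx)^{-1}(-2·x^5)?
- \frac{x^{6}}{3}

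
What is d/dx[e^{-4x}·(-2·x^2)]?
4 x \left(2 x - 1\right) e^{- 4 x}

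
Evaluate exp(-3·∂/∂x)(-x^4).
- x^{4} + 12 x^{3} - 54 x^{2} + 108 x - 81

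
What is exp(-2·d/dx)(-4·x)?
8 - 4 x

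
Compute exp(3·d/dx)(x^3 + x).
x^{3} + 9 x^{2} + 28 x + 30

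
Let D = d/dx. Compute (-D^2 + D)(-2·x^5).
10 x^{3} \left(4 - x\right)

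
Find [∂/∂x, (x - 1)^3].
3 \left(x - 1\right)^{2}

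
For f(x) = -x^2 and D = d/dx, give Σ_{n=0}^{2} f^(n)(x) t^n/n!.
- t^{2} - 2 t x - x^{2}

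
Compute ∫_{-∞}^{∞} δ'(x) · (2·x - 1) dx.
-2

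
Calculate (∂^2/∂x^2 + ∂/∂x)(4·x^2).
8 x + 8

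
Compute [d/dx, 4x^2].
8 x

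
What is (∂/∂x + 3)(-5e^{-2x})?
- 5 e^{- 2 x}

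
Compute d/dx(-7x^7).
- 49 x^{6}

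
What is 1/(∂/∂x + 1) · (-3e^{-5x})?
\frac{3 e^{- 5 x}}{4}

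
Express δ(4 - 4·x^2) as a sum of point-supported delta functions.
\frac{\delta(x - 1) + \delta(x + 1)}{8}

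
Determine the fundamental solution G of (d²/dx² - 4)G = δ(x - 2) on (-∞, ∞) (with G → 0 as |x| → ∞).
-\frac{e^{-2|x - 2|}}{4}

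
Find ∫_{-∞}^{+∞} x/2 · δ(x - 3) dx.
\frac{3}{2}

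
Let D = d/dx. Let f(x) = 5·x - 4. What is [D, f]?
5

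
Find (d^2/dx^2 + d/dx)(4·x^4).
16 x^{2} \left(x + 3\right)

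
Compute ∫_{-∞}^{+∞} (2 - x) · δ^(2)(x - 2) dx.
0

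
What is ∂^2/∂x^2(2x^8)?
112 x^{6}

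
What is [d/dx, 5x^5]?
25 x^{4}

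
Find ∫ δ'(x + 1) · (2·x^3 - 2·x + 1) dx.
-4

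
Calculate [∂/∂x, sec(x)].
\tan{\left(x \right)} \sec{\left(x \right)}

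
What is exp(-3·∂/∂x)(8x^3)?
8 x^{3} - 72 x^{2} + 216 x - 216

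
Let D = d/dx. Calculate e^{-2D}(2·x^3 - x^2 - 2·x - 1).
2 x^{3} - 13 x^{2} + 26 x - 17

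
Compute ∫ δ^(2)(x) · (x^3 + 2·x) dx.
0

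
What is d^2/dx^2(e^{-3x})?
9 e^{- 3 x}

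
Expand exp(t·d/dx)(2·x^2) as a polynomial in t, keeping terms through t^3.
2 t^{2} + 4 t x + 2 x^{2}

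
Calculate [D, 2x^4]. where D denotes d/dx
8 x^{3}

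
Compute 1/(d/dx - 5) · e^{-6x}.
- \frac{e^{- 6 x}}{11}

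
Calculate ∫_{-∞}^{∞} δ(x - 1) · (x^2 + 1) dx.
2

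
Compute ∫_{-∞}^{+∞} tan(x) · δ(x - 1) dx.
\tan{\left(1 \right)}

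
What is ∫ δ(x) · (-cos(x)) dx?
-1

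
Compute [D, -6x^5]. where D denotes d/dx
- 30 x^{4}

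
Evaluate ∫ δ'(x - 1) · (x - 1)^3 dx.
0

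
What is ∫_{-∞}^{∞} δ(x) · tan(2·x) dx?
0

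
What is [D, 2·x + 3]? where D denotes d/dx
2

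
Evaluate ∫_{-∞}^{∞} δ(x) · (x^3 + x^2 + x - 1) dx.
-1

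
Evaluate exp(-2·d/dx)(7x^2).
7 x^{2} - 28 x + 28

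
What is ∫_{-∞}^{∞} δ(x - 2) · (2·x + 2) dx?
6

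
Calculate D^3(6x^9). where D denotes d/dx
3024 x^{6}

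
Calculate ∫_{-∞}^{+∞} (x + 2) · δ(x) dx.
2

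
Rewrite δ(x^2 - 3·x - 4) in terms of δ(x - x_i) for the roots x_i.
\frac{\delta(x - 4) + \delta(x + 1)}{5}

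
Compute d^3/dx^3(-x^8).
- 336 x^{5}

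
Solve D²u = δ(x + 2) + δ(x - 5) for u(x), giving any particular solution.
\frac{|x + 2|}{2} + \frac{|x - 5|}{2}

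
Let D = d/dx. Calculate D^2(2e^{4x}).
32 e^{4 x}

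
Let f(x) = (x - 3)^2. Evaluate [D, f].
2 x - 6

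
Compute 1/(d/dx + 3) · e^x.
\frac{e^{x}}{4}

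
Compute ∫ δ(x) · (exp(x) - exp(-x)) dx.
0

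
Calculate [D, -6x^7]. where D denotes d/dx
- 42 x^{6}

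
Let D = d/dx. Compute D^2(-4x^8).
- 224 x^{6}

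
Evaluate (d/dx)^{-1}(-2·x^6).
- \frac{2 x^{7}}{7}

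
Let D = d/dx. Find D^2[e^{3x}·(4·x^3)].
12 x \left(3 x^{2} + 6 x + 2\right) e^{3 x}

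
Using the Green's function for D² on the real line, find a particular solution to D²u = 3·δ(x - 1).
\frac{3|x - 1|}{2}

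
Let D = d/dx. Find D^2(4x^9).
288 x^{7}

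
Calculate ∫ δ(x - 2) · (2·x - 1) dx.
3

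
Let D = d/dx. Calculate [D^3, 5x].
15D^{2}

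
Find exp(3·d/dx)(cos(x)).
\cos{\left(x + 3 \right)}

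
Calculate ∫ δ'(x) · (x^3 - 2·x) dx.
2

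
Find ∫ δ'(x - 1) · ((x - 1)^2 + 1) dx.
0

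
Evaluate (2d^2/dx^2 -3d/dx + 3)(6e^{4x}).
138 e^{4 x}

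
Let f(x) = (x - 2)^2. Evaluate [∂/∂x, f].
2 x - 4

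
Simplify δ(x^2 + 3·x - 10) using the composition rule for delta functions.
\frac{\delta(x + 5) + \delta(x - 2)}{7}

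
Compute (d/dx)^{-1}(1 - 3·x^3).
- \frac{3 x^{4}}{4} + x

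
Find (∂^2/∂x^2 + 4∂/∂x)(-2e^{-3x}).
6 e^{- 3 x}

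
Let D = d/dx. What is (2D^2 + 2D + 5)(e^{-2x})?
9 e^{- 2 x}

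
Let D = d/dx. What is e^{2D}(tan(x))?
\tan{\left(x + 2 \right)}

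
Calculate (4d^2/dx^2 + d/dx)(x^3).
3 x \left(x + 8\right)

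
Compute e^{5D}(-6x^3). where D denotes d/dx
- 6 x^{3} - 90 x^{2} - 450 x - 750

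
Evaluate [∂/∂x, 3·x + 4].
3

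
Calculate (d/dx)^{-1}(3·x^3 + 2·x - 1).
\frac{3 x^{4}}{4} + x^{2} - x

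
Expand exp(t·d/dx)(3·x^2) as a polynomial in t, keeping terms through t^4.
3 t^{2} + 6 t x + 3 x^{2}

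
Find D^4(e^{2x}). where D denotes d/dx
16 e^{2 x}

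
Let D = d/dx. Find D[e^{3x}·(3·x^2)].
3 x \left(3 x + 2\right) e^{3 x}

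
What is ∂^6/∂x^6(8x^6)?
5760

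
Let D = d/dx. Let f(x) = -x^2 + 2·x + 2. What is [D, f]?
2 - 2 x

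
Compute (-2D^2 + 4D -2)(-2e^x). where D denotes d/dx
0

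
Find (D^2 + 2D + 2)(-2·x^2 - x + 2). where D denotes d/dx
- 4 x^{2} - 10 x - 2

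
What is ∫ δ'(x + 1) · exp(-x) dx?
e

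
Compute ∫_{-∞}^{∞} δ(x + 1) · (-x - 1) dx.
0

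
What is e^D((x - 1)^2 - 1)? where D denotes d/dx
x^{2} - 1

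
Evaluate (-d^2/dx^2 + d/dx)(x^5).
5 x^{3} \left(x - 4\right)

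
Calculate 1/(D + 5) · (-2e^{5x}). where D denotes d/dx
- \frac{e^{5 x}}{5}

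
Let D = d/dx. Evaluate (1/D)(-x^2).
- \frac{x^{3}}{3}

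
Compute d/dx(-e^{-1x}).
e^{- x}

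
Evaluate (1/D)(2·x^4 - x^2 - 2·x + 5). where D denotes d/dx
\frac{2 x^{5}}{5} - \frac{x^{3}}{3} - x^{2} + 5 x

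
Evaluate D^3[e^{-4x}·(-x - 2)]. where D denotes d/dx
16 \left(4 x + 5\right) e^{- 4 x}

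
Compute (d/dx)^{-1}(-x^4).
- \frac{x^{5}}{5}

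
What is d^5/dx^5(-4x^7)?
- 10080 x^{2}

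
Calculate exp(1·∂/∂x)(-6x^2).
- 6 x^{2} - 12 x - 6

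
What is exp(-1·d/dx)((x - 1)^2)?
x^{2} - 4 x + 4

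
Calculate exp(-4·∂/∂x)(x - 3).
x - 7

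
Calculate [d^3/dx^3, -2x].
-6\frac{d^{2}}{dx^{2}}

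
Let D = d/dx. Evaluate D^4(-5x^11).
- 39600 x^{7}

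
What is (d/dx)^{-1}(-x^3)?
- \frac{x^{4}}{4}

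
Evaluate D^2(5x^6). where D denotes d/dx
150 x^{4}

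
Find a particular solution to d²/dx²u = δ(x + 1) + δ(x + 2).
\frac{|x + 1|}{2} + \frac{|x + 2|}{2}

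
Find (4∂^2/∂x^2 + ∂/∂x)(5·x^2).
10 x + 40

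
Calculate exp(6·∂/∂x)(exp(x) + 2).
e^{x + 6} + 2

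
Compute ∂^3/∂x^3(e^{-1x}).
- e^{- x}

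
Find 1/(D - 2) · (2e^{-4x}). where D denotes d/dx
- \frac{e^{- 4 x}}{3}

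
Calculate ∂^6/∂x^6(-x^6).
-720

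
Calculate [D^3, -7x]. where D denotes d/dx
-21D^{2}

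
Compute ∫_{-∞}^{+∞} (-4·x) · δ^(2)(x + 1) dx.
0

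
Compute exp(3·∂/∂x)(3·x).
3 x + 9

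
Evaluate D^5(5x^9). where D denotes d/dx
75600 x^{4}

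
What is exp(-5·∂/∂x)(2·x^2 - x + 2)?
2 x^{2} - 21 x + 57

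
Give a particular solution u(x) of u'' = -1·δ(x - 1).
-\frac{|x - 1|}{2}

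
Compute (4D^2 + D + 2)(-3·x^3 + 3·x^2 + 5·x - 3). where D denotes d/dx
- 6 x^{3} - 3 x^{2} - 56 x + 23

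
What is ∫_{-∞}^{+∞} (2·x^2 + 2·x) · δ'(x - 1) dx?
-6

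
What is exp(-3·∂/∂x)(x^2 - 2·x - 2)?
x^{2} - 8 x + 13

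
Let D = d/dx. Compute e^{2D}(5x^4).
5 x^{4} + 40 x^{3} + 120 x^{2} + 160 x + 80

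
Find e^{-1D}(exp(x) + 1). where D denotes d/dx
e^{x - 1} + 1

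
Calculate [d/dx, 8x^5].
40 x^{4}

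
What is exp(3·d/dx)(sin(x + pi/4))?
\sin{\left(x + \frac{\pi}{4} + 3 \right)}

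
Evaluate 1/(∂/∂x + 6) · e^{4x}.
\frac{e^{4 x}}{10}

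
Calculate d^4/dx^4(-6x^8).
- 10080 x^{4}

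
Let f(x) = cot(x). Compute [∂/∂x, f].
- \frac{1}{\sin^{2}{\left(x \right)}}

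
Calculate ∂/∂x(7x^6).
42 x^{5}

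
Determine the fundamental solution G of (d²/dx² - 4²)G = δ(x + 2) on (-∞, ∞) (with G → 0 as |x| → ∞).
-\frac{e^{-4|x + 2|}}{8}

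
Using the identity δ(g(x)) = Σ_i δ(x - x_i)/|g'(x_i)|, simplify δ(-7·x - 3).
\frac{\delta(x + 3/7)}{7}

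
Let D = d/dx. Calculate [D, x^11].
11 x^{10}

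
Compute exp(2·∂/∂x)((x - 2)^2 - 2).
x^{2} - 2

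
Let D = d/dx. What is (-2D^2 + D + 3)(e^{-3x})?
- 18 e^{- 3 x}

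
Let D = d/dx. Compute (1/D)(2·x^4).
\frac{2 x^{5}}{5}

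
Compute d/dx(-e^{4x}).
- 4 e^{4 x}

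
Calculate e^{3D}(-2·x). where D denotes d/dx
- 2 x - 6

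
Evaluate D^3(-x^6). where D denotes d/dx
- 120 x^{3}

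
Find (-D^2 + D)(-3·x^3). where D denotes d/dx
9 x \left(2 - x\right)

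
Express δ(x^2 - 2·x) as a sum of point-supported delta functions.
\frac{\delta(x - 2) + \delta(x)}{2}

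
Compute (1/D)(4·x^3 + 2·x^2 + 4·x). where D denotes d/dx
x^{4} + \frac{2 x^{3}}{3} + 2 x^{2}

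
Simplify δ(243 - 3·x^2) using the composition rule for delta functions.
\frac{\delta(x - 9) + \delta(x + 9)}{54}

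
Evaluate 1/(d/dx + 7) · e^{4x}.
\frac{e^{4 x}}{11}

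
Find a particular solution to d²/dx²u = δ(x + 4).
\frac{|x + 4|}{2}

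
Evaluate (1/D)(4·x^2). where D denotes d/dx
\frac{4 x^{3}}{3}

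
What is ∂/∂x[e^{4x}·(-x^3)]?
x^{2} \left(- 4 x - 3\right) e^{4 x}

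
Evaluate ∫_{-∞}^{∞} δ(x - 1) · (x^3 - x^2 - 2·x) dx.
-2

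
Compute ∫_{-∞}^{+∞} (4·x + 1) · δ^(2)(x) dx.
0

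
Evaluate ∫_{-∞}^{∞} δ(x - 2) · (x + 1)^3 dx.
27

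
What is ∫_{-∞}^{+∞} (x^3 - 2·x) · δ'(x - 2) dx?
-10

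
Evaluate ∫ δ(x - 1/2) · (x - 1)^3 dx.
- \frac{1}{8}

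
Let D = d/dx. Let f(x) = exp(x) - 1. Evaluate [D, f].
e^{x}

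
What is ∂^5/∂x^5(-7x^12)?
- 665280 x^{7}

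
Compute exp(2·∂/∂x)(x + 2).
x + 4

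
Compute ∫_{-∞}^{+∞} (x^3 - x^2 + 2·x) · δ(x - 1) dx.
2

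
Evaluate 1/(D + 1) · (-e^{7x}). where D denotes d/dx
- \frac{e^{7 x}}{8}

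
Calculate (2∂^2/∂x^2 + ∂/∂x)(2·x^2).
4 x + 8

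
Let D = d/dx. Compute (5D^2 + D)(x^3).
3 x \left(x + 10\right)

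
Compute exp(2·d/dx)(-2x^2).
- 2 x^{2} - 8 x - 8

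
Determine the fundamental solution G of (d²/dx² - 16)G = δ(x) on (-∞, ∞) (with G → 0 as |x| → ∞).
-\frac{e^{-4|x|}}{8}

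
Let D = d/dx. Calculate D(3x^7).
21 x^{6}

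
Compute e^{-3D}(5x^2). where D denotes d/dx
5 x^{2} - 30 x + 45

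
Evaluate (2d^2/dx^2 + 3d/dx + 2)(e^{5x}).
67 e^{5 x}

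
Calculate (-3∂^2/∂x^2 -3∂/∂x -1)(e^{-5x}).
- 61 e^{- 5 x}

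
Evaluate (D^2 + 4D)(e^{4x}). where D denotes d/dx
32 e^{4 x}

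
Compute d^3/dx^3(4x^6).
480 x^{3}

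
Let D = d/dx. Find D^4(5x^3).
0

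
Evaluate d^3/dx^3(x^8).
336 x^{5}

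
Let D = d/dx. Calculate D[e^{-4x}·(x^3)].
x^{2} \left(3 - 4 x\right) e^{- 4 x}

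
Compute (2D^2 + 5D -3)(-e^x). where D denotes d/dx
- 4 e^{x}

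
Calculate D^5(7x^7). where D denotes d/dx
17640 x^{2}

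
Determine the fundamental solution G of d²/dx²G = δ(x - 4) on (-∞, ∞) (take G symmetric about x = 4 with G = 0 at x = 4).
\frac{|x - 4|}{2}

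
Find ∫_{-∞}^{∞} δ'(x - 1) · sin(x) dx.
- \cos{\left(1 \right)}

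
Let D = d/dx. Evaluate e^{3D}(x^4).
x^{4} + 12 x^{3} + 54 x^{2} + 108 x + 81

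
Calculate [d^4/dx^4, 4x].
16\frac{d^{3}}{dx^{3}}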